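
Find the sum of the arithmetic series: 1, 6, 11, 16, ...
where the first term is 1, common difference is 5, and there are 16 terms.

Sₙ = n/2 × (first + last)
Last term = a + (n-1)d = 1 + (16-1)×5 = 76
S_16 = 16/2 × (1 + 76)
S_16 = 16/2 × 77 = 616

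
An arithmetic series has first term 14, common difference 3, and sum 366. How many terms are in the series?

Using S = n/2 × [2a + (n-1)d]
366 = n/2 × [2(14) + (n-1)(3)]
366 = n/2 × [28 + 3n - 3]
732 = n × [25 + 3n]
3n² + (25)n - 732 = 0
Discriminant: Δ = (25)² - 4(3)(-732) = 625 + 8784 = 9409
√Δ = 97
n = [-(25) + √Δ] / (2·3) = (-25 + 97) / 6 = 72 / 6 = 12
(The negative root is discarded since n must be a positive integer.)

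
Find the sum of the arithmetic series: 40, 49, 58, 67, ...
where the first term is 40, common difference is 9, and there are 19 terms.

Sₙ = n/2 × (first + last)
Last term = a + (n-1)d = 40 + (19-1)×9 = 202
S_19 = 19/2 × (40 + 202)
S_19 = 19/2 × 242 = 2299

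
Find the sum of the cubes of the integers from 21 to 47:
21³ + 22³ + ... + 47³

Use ∑_{k=1}^{n} k³ = [n(n+1)/2]², then subtract the first 20 terms.
∑_{k=1}^{47} k³ = [47×48/2]² = 1128² = 1272384
∑_{k=1}^{20} k³ = [20×21/2]² = 210² = 44100
∑_{k=21}^{47} k³ = 1272384 - 44100 = 1228284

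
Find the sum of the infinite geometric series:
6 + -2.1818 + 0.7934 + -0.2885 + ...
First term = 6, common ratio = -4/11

For |r| < 1, S = a / (1 - r)
S = 6 / (1 - (-4/11))
S = 6 / (15/11)
S = 22/5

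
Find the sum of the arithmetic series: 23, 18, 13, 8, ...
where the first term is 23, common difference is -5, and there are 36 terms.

Sₙ = n/2 × (first + last)
Last term = a + (n-1)d = 23 + (36-1)×(-5) = -152
S_36 = 36/2 × (23 + (-152))
S_36 = 36/2 × (-129) = -2322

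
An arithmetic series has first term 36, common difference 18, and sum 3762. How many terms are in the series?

Using S = n/2 × [2a + (n-1)d]
3762 = n/2 × [2(36) + (n-1)(18)]
3762 = n/2 × [72 + 18n - 18]
7524 = n × [54 + 18n]
18n² + (54)n - 7524 = 0
Discriminant: Δ = (54)² - 4(18)(-7524) = 2916 + 541728 = 544644
√Δ = 738
n = [-(54) + √Δ] / (2·18) = (-54 + 738) / 36 = 684 / 36 = 19
(The negative root is discarded since n must be a positive integer.)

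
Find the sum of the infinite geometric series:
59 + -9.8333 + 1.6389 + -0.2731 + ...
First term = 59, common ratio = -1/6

For |r| < 1, S = a / (1 - r)
S = 59 / (1 - (-1/6))
S = 59 / (7/6)
S = 354/7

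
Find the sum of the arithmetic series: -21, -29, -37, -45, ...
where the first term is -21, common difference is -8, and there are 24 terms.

Sₙ = n/2 × (first + last)
Last term = a + (n-1)d = -21 + (24-1)×(-8) = -205
S_24 = 24/2 × (-21 + (-205))
S_24 = 24/2 × (-226) = -2712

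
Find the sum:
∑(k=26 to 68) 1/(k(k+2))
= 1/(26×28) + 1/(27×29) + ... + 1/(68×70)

Partial fractions: 1/(k(k+2)) = (1/2)[1/k - 1/(k+2)]
Telescoping leaves the first two and last two terms:
= (1/2)[1/26 + 1/27 - 1/69 - 1/70]
= 13201/565110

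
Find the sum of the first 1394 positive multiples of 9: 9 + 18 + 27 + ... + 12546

Factor out 9: = 9(1 + 2 + ... + 1394) = 9 × n(n+1)/2
= 9 × 1394×1395/2
= 9 × 972315
= 8750835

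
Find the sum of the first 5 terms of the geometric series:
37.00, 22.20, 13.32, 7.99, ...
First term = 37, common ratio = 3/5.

Sₙ = a(1 - rⁿ) / (1 - r)
S_5 = 37(1 - (3/5)^5) / (1 - (3/5))
S_5 = 37(1 - (243/3125)) / (2/5)
S_5 = 53317/625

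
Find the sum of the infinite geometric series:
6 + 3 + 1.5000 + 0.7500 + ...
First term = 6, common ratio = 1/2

For |r| < 1, S = a / (1 - r)
S = 6 / (1 - (1/2))
S = 6 / (1/2)
S = 12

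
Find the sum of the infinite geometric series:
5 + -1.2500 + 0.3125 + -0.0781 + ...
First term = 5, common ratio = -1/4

For |r| < 1, S = a / (1 - r)
S = 5 / (1 - (-1/4))
S = 5 / (5/4)
S = 4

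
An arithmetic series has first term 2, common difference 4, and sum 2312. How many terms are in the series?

Using S = n/2 × [2a + (n-1)d]
2312 = n/2 × [2(2) + (n-1)(4)]
2312 = n/2 × [4 + 4n - 4]
4624 = n × [0 + 4n]
4n² + (0)n - 4624 = 0
Discriminant: Δ = (0)² - 4(4)(-4624) = 0 + 73984 = 73984
√Δ = 272
n = [-(0) + √Δ] / (2·4) = (0 + 272) / 8 = 272 / 8 = 34
(The negative root is discarded since n must be a positive integer.)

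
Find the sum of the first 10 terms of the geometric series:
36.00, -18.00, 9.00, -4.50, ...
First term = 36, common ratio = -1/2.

Sₙ = a(1 - rⁿ) / (1 - r)
S_10 = 36(1 - (-1/2)^10) / (1 - (-1/2))
S_10 = 36(1 - (1/1024)) / (3/2)
S_10 = 3069/128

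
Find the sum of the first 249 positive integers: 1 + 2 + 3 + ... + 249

Formula: ∑k = n(n+1)/2
= 249×250/2
= 62250/2
= 31125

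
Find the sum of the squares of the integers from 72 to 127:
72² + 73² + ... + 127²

Use ∑_{k=1}^{n} k² = n(n+1)(2n+1)/6, then subtract the first 71 terms.
∑_{k=1}^{127} k² = 127×128×255/6 = 690880
∑_{k=1}^{71} k² = 71×72×143/6 = 121836
∑_{k=72}^{127} k² = 690880 - 121836 = 569044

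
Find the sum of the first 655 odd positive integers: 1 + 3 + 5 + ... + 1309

Sum of first n odd numbers = n²
= 655²
= 429025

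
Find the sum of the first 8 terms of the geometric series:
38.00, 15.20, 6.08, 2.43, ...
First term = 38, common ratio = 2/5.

Sₙ = a(1 - rⁿ) / (1 - r)
S_8 = 38(1 - (2/5)^8) / (1 - (2/5))
S_8 = 38(1 - (256/390625)) / (3/5)
S_8 = 4944674/78125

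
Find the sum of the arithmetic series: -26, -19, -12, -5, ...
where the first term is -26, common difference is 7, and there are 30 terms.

Sₙ = n/2 × (first + last)
Last term = a + (n-1)d = -26 + (30-1)×7 = 177
S_30 = 30/2 × (-26 + 177)
S_30 = 30/2 × 151 = 2265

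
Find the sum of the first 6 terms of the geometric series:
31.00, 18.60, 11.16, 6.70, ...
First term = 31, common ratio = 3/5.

Sₙ = a(1 - rⁿ) / (1 - r)
S_6 = 31(1 - (3/5)^6) / (1 - (3/5))
S_6 = 31(1 - (729/15625)) / (2/5)
S_6 = 230888/3125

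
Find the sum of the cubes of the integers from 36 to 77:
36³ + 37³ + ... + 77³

Use ∑_{k=1}^{n} k³ = [n(n+1)/2]², then subtract the first 35 terms.
∑_{k=1}^{77} k³ = [77×78/2]² = 3003² = 9018009
∑_{k=1}^{35} k³ = [35×36/2]² = 630² = 396900
∑_{k=36}^{77} k³ = 9018009 - 396900 = 8621109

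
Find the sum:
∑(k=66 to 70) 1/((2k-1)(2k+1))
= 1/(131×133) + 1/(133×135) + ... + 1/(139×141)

Partial fractions: 1/((2k-1)(2k+1)) = (1/2)[1/(2k-1) - 1/(2k+1)]
The series telescopes:
= (1/2)[1/131 - 1/141]
= 5/18471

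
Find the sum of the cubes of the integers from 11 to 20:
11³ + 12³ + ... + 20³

Use ∑_{k=1}^{n} k³ = [n(n+1)/2]², then subtract the first 10 terms.
∑_{k=1}^{20} k³ = [20×21/2]² = 210² = 44100
∑_{k=1}^{10} k³ = [10×11/2]² = 55² = 3025
∑_{k=11}^{20} k³ = 44100 - 3025 = 41075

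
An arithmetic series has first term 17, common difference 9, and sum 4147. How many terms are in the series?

Using S = n/2 × [2a + (n-1)d]
4147 = n/2 × [2(17) + (n-1)(9)]
4147 = n/2 × [34 + 9n - 9]
8294 = n × [25 + 9n]
9n² + (25)n - 8294 = 0
Discriminant: Δ = (25)² - 4(9)(-8294) = 625 + 298584 = 299209
√Δ = 547
n = [-(25) + √Δ] / (2·9) = (-25 + 547) / 18 = 522 / 18 = 29
(The negative root is discarded since n must be a positive integer.)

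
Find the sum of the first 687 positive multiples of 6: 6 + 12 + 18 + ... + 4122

Factor out 6: = 6(1 + 2 + ... + 687) = 6 × n(n+1)/2
= 6 × 687×688/2
= 6 × 236328
= 1417968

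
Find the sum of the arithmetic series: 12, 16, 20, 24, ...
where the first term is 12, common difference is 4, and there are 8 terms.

Sₙ = n/2 × (first + last)
Last term = a + (n-1)d = 12 + (8-1)×4 = 40
S_8 = 8/2 × (12 + 40)
S_8 = 8/2 × 52 = 208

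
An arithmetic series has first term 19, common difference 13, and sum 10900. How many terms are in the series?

Using S = n/2 × [2a + (n-1)d]
10900 = n/2 × [2(19) + (n-1)(13)]
10900 = n/2 × [38 + 13n - 13]
21800 = n × [25 + 13n]
13n² + (25)n - 21800 = 0
Discriminant: Δ = (25)² - 4(13)(-21800) = 625 + 1133600 = 1134225
√Δ = 1065
n = [-(25) + √Δ] / (2·13) = (-25 + 1065) / 26 = 1040 / 26 = 40
(The negative root is discarded since n must be a positive integer.)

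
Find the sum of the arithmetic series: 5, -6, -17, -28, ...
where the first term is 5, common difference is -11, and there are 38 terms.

Sₙ = n/2 × (first + last)
Last term = a + (n-1)d = 5 + (38-1)×(-11) = -402
S_38 = 38/2 × (5 + (-402))
S_38 = 38/2 × (-397) = -7543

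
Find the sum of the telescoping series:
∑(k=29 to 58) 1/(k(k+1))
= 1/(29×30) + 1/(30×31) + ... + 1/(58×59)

Partial fractions: 1/(k(k+1)) = 1/k - 1/(k+1)
The series telescopes:
= (1/29 - 1/30) + (1/30 - 1/31) + ... + (1/58 - 1/59)
= 1/29 - 1/59
= 30/1711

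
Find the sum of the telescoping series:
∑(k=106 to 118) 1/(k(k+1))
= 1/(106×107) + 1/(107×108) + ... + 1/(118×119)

Partial fractions: 1/(k(k+1)) = 1/k - 1/(k+1)
The series telescopes:
= (1/106 - 1/107) + (1/107 - 1/108) + ... + (1/118 - 1/119)
= 1/106 - 1/119
= 13/12614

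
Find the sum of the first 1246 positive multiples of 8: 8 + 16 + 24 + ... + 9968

Factor out 8: = 8(1 + 2 + ... + 1246) = 8 × n(n+1)/2
= 8 × 1246×1247/2
= 8 × 776881
= 6215048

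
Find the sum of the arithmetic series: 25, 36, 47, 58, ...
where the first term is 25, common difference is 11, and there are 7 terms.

Sₙ = n/2 × (first + last)
Last term = a + (n-1)d = 25 + (7-1)×11 = 91
S_7 = 7/2 × (25 + 91)
S_7 = 7/2 × 116 = 406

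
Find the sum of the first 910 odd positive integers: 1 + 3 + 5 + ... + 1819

Sum of first n odd numbers = n²
= 910²
= 828100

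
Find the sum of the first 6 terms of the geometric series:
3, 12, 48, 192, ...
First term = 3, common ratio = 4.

Sₙ = a(1 - rⁿ) / (1 - r)
S_6 = 3(1 - 4^6) / (1 - 4)
S_6 = 3(1 - 4096) / (-3)
S_6 = 4095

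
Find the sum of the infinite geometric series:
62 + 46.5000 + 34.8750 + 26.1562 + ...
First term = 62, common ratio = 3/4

For |r| < 1, S = a / (1 - r)
S = 62 / (1 - (3/4))
S = 62 / (1/4)
S = 248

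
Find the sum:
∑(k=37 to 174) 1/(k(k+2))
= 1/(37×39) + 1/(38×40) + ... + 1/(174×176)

Partial fractions: 1/(k(k+2)) = (1/2)[1/k - 1/(k+2)]
Telescoping leaves the first two and last two terms:
= (1/2)[1/37 + 1/38 - 1/175 - 1/176]
= 908247/43304800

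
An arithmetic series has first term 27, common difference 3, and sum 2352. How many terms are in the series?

Using S = n/2 × [2a + (n-1)d]
2352 = n/2 × [2(27) + (n-1)(3)]
2352 = n/2 × [54 + 3n - 3]
4704 = n × [51 + 3n]
3n² + (51)n - 4704 = 0
Discriminant: Δ = (51)² - 4(3)(-4704) = 2601 + 56448 = 59049
√Δ = 243
n = [-(51) + √Δ] / (2·3) = (-51 + 243) / 6 = 192 / 6 = 32
(The negative root is discarded since n must be a positive integer.)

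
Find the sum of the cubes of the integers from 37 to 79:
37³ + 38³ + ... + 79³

Use ∑_{k=1}^{n} k³ = [n(n+1)/2]², then subtract the first 36 terms.
∑_{k=1}^{79} k³ = [79×80/2]² = 3160² = 9985600
∑_{k=1}^{36} k³ = [36×37/2]² = 666² = 443556
∑_{k=37}^{79} k³ = 9985600 - 443556 = 9542044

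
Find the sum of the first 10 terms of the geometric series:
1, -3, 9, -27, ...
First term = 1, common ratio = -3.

Sₙ = a(1 - rⁿ) / (1 - r)
S_10 = 1(1 - (-3)^10) / (1 - (-3))
S_10 = 1(1 - 59049) / (4)
S_10 = -14762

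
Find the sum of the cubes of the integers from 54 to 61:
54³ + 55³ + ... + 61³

Use ∑_{k=1}^{n} k³ = [n(n+1)/2]², then subtract the first 53 terms.
∑_{k=1}^{61} k³ = [61×62/2]² = 1891² = 3575881
∑_{k=1}^{53} k³ = [53×54/2]² = 1431² = 2047761
∑_{k=54}^{61} k³ = 3575881 - 2047761 = 1528120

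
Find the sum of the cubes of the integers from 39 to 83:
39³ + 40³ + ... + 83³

Use ∑_{k=1}^{n} k³ = [n(n+1)/2]², then subtract the first 38 terms.
∑_{k=1}^{83} k³ = [83×84/2]² = 3486² = 12152196
∑_{k=1}^{38} k³ = [38×39/2]² = 741² = 549081
∑_{k=39}^{83} k³ = 12152196 - 549081 = 11603115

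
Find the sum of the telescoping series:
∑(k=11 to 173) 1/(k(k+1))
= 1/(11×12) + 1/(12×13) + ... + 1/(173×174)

Partial fractions: 1/(k(k+1)) = 1/k - 1/(k+1)
The series telescopes:
= (1/11 - 1/12) + (1/12 - 1/13) + ... + (1/173 - 1/174)
= 1/11 - 1/174
= 163/1914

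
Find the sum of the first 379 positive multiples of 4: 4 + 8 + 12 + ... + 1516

Factor out 4: = 4(1 + 2 + ... + 379) = 4 × n(n+1)/2
= 4 × 379×380/2
= 4 × 72010
= 288040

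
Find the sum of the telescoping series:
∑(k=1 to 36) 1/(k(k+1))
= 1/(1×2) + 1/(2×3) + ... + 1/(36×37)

Partial fractions: 1/(k(k+1)) = 1/k - 1/(k+1)
The series telescopes:
= (1/1 - 1/2) + (1/2 - 1/3) + ... + (1/36 - 1/37)
= 1/1 - 1/37
= 36/37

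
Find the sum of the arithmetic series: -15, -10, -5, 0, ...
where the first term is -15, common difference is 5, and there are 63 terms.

Sₙ = n/2 × (first + last)
Last term = a + (n-1)d = -15 + (63-1)×5 = 295
S_63 = 63/2 × (-15 + 295)
S_63 = 63/2 × 280 = 8820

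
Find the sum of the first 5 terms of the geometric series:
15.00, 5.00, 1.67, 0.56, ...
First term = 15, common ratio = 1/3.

Sₙ = a(1 - rⁿ) / (1 - r)
S_5 = 15(1 - (1/3)^5) / (1 - (1/3))
S_5 = 15(1 - (1/243)) / (2/3)
S_5 = 605/27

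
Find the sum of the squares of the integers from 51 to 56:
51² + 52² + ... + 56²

Use ∑_{k=1}^{n} k² = n(n+1)(2n+1)/6, then subtract the first 50 terms.
∑_{k=1}^{56} k² = 56×57×113/6 = 60116
∑_{k=1}^{50} k² = 50×51×101/6 = 42925
∑_{k=51}^{56} k² = 60116 - 42925 = 17191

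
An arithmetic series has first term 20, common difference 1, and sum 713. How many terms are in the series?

Using S = n/2 × [2a + (n-1)d]
713 = n/2 × [2(20) + (n-1)(1)]
713 = n/2 × [40 + 1n - 1]
1426 = n × [39 + 1n]
1n² + (39)n - 1426 = 0
Discriminant: Δ = (39)² - 4(1)(-1426) = 1521 + 5704 = 7225
√Δ = 85
n = [-(39) + √Δ] / (2·1) = (-39 + 85) / 2 = 46 / 2 = 23
(The negative root is discarded since n must be a positive integer.)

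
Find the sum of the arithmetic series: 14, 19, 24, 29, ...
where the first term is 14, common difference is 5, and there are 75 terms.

Sₙ = n/2 × (first + last)
Last term = a + (n-1)d = 14 + (75-1)×5 = 384
S_75 = 75/2 × (14 + 384)
S_75 = 75/2 × 398 = 14925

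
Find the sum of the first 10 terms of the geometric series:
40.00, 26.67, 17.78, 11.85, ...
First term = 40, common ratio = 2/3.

Sₙ = a(1 - rⁿ) / (1 - r)
S_10 = 40(1 - (2/3)^10) / (1 - (2/3))
S_10 = 40(1 - (1024/59049)) / (1/3)
S_10 = 2321000/19683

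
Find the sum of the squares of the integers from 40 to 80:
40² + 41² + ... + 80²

Use ∑_{k=1}^{n} k² = n(n+1)(2n+1)/6, then subtract the first 39 terms.
∑_{k=1}^{80} k² = 80×81×161/6 = 173880
∑_{k=1}^{39} k² = 39×40×79/6 = 20540
∑_{k=40}^{80} k² = 173880 - 20540 = 153340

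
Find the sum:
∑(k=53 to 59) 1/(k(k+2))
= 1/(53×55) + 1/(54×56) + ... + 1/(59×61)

Partial fractions: 1/(k(k+2)) = (1/2)[1/k - 1/(k+2)]
Telescoping leaves the first two and last two terms:
= (1/2)[1/53 + 1/54 - 1/60 - 1/61]
= 7553/3491640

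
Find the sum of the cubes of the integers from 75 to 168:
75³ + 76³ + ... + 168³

Use ∑_{k=1}^{n} k³ = [n(n+1)/2]², then subtract the first 74 terms.
∑_{k=1}^{168} k³ = [168×169/2]² = 14196² = 201526416
∑_{k=1}^{74} k³ = [74×75/2]² = 2775² = 7700625
∑_{k=75}^{168} k³ = 201526416 - 7700625 = 193825791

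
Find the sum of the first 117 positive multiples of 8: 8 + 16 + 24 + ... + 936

Factor out 8: = 8(1 + 2 + ... + 117) = 8 × n(n+1)/2
= 8 × 117×118/2
= 8 × 6903
= 55224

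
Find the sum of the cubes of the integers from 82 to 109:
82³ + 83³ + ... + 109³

Use ∑_{k=1}^{n} k³ = [n(n+1)/2]², then subtract the first 81 terms.
∑_{k=1}^{109} k³ = [109×110/2]² = 5995² = 35940025
∑_{k=1}^{81} k³ = [81×82/2]² = 3321² = 11029041
∑_{k=82}^{109} k³ = 35940025 - 11029041 = 24910984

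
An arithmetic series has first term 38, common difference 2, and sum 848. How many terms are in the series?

Using S = n/2 × [2a + (n-1)d]
848 = n/2 × [2(38) + (n-1)(2)]
848 = n/2 × [76 + 2n - 2]
1696 = n × [74 + 2n]
2n² + (74)n - 1696 = 0
Discriminant: Δ = (74)² - 4(2)(-1696) = 5476 + 13568 = 19044
√Δ = 138
n = [-(74) + √Δ] / (2·2) = (-74 + 138) / 4 = 64 / 4 = 16
(The negative root is discarded since n must be a positive integer.)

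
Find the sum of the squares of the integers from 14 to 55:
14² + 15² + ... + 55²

Use ∑_{k=1}^{n} k² = n(n+1)(2n+1)/6, then subtract the first 13 terms.
∑_{k=1}^{55} k² = 55×56×111/6 = 56980
∑_{k=1}^{13} k² = 13×14×27/6 = 819
∑_{k=14}^{55} k² = 56980 - 819 = 56161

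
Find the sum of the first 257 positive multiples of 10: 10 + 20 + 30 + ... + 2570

Factor out 10: = 10(1 + 2 + ... + 257) = 10 × n(n+1)/2
= 10 × 257×258/2
= 10 × 33153
= 331530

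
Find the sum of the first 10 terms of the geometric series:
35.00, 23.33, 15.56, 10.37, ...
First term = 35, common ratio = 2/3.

Sₙ = a(1 - rⁿ) / (1 - r)
S_10 = 35(1 - (2/3)^10) / (1 - (2/3))
S_10 = 35(1 - (1024/59049)) / (1/3)
S_10 = 2030875/19683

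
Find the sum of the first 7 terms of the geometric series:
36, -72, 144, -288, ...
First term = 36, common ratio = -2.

Sₙ = a(1 - rⁿ) / (1 - r)
S_7 = 36(1 - (-2)^7) / (1 - (-2))
S_7 = 36(1 - (-128)) / (3)
S_7 = 1548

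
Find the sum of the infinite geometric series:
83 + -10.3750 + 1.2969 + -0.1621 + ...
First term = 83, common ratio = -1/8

For |r| < 1, S = a / (1 - r)
S = 83 / (1 - (-1/8))
S = 83 / (9/8)
S = 664/9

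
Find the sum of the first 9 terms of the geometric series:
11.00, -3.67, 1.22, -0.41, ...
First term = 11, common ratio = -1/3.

Sₙ = a(1 - rⁿ) / (1 - r)
S_9 = 11(1 - (-1/3)^9) / (1 - (-1/3))
S_9 = 11(1 - (-1/19683)) / (4/3)
S_9 = 54131/6561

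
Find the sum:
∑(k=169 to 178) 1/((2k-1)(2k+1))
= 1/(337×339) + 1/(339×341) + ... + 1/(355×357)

Partial fractions: 1/((2k-1)(2k+1)) = (1/2)[1/(2k-1) - 1/(2k+1)]
The series telescopes:
= (1/2)[1/337 - 1/357]
= 10/120309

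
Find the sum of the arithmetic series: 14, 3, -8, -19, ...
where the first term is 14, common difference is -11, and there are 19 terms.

Sₙ = n/2 × (first + last)
Last term = a + (n-1)d = 14 + (19-1)×(-11) = -184
S_19 = 19/2 × (14 + (-184))
S_19 = 19/2 × (-170) = -1615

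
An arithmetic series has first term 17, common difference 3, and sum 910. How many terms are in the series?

Using S = n/2 × [2a + (n-1)d]
910 = n/2 × [2(17) + (n-1)(3)]
910 = n/2 × [34 + 3n - 3]
1820 = n × [31 + 3n]
3n² + (31)n - 1820 = 0
Discriminant: Δ = (31)² - 4(3)(-1820) = 961 + 21840 = 22801
√Δ = 151
n = [-(31) + √Δ] / (2·3) = (-31 + 151) / 6 = 120 / 6 = 20
(The negative root is discarded since n must be a positive integer.)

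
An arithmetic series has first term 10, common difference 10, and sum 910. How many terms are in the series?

Using S = n/2 × [2a + (n-1)d]
910 = n/2 × [2(10) + (n-1)(10)]
910 = n/2 × [20 + 10n - 10]
1820 = n × [10 + 10n]
10n² + (10)n - 1820 = 0
Discriminant: Δ = (10)² - 4(10)(-1820) = 100 + 72800 = 72900
√Δ = 270
n = [-(10) + √Δ] / (2·10) = (-10 + 270) / 20 = 260 / 20 = 13
(The negative root is discarded since n must be a positive integer.)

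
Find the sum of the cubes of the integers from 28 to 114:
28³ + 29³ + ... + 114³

Use ∑_{k=1}^{n} k³ = [n(n+1)/2]², then subtract the first 27 terms.
∑_{k=1}^{114} k³ = [114×115/2]² = 6555² = 42968025
∑_{k=1}^{27} k³ = [27×28/2]² = 378² = 142884
∑_{k=28}^{114} k³ = 42968025 - 142884 = 42825141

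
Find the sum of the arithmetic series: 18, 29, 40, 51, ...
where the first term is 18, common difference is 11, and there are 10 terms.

Sₙ = n/2 × (first + last)
Last term = a + (n-1)d = 18 + (10-1)×11 = 117
S_10 = 10/2 × (18 + 117)
S_10 = 10/2 × 135 = 675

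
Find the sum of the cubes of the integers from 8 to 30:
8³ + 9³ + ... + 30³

Use ∑_{k=1}^{n} k³ = [n(n+1)/2]², then subtract the first 7 terms.
∑_{k=1}^{30} k³ = [30×31/2]² = 465² = 216225
∑_{k=1}^{7} k³ = [7×8/2]² = 28² = 784
∑_{k=8}^{30} k³ = 216225 - 784 = 215441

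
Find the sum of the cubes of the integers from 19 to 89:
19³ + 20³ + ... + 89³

Use ∑_{k=1}^{n} k³ = [n(n+1)/2]², then subtract the first 18 terms.
∑_{k=1}^{89} k³ = [89×90/2]² = 4005² = 16040025
∑_{k=1}^{18} k³ = [18×19/2]² = 171² = 29241
∑_{k=19}^{89} k³ = 16040025 - 29241 = 16010784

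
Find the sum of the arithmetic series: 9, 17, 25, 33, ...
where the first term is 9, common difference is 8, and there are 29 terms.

Sₙ = n/2 × (first + last)
Last term = a + (n-1)d = 9 + (29-1)×8 = 233
S_29 = 29/2 × (9 + 233)
S_29 = 29/2 × 242 = 3509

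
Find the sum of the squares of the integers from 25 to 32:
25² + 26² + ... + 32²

Use ∑_{k=1}^{n} k² = n(n+1)(2n+1)/6, then subtract the first 24 terms.
∑_{k=1}^{32} k² = 32×33×65/6 = 11440
∑_{k=1}^{24} k² = 24×25×49/6 = 4900
∑_{k=25}^{32} k² = 11440 - 4900 = 6540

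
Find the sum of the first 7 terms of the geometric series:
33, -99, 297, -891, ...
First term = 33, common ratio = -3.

Sₙ = a(1 - rⁿ) / (1 - r)
S_7 = 33(1 - (-3)^7) / (1 - (-3))
S_7 = 33(1 - (-2187)) / (4)
S_7 = 18051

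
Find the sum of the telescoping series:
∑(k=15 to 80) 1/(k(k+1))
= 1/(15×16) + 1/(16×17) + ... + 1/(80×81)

Partial fractions: 1/(k(k+1)) = 1/k - 1/(k+1)
The series telescopes:
= (1/15 - 1/16) + (1/16 - 1/17) + ... + (1/80 - 1/81)
= 1/15 - 1/81
= 22/405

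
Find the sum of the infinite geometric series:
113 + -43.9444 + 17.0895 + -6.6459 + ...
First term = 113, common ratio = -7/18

For |r| < 1, S = a / (1 - r)
S = 113 / (1 - (-7/18))
S = 113 / (25/18)
S = 2034/25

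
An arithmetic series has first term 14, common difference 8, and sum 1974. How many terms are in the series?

Using S = n/2 × [2a + (n-1)d]
1974 = n/2 × [2(14) + (n-1)(8)]
1974 = n/2 × [28 + 8n - 8]
3948 = n × [20 + 8n]
8n² + (20)n - 3948 = 0
Discriminant: Δ = (20)² - 4(8)(-3948) = 400 + 126336 = 126736
√Δ = 356
n = [-(20) + √Δ] / (2·8) = (-20 + 356) / 16 = 336 / 16 = 21
(The negative root is discarded since n must be a positive integer.)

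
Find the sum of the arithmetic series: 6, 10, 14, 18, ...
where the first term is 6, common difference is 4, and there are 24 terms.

Sₙ = n/2 × (first + last)
Last term = a + (n-1)d = 6 + (24-1)×4 = 98
S_24 = 24/2 × (6 + 98)
S_24 = 24/2 × 104 = 1248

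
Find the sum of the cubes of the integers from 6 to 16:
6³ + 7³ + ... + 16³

Use ∑_{k=1}^{n} k³ = [n(n+1)/2]², then subtract the first 5 terms.
∑_{k=1}^{16} k³ = [16×17/2]² = 136² = 18496
∑_{k=1}^{5} k³ = [5×6/2]² = 15² = 225
∑_{k=6}^{16} k³ = 18496 - 225 = 18271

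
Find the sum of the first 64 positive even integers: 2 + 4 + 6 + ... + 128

Sum of first n even numbers = n(n+1)
= 64×65
= 4160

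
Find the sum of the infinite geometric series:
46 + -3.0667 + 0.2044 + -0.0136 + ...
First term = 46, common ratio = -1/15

For |r| < 1, S = a / (1 - r)
S = 46 / (1 - (-1/15))
S = 46 / (16/15)
S = 345/8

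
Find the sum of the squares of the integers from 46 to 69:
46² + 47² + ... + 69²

Use ∑_{k=1}^{n} k² = n(n+1)(2n+1)/6, then subtract the first 45 terms.
∑_{k=1}^{69} k² = 69×70×139/6 = 111895
∑_{k=1}^{45} k² = 45×46×91/6 = 31395
∑_{k=46}^{69} k² = 111895 - 31395 = 80500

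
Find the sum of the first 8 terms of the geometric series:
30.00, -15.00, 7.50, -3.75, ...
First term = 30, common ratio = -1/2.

Sₙ = a(1 - rⁿ) / (1 - r)
S_8 = 30(1 - (-1/2)^8) / (1 - (-1/2))
S_8 = 30(1 - (1/256)) / (3/2)
S_8 = 1275/64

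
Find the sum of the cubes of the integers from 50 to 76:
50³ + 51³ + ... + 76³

Use ∑_{k=1}^{n} k³ = [n(n+1)/2]², then subtract the first 49 terms.
∑_{k=1}^{76} k³ = [76×77/2]² = 2926² = 8561476
∑_{k=1}^{49} k³ = [49×50/2]² = 1225² = 1500625
∑_{k=50}^{76} k³ = 8561476 - 1500625 = 7060851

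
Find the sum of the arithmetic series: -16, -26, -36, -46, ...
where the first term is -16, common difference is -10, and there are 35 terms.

Sₙ = n/2 × (first + last)
Last term = a + (n-1)d = -16 + (35-1)×(-10) = -356
S_35 = 35/2 × (-16 + (-356))
S_35 = 35/2 × (-372) = -6510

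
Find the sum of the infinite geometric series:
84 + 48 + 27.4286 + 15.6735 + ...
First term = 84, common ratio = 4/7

For |r| < 1, S = a / (1 - r)
S = 84 / (1 - (4/7))
S = 84 / (3/7)
S = 196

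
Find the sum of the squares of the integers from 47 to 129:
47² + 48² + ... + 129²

Use ∑_{k=1}^{n} k² = n(n+1)(2n+1)/6, then subtract the first 46 terms.
∑_{k=1}^{129} k² = 129×130×259/6 = 723905
∑_{k=1}^{46} k² = 46×47×93/6 = 33511
∑_{k=47}^{129} k² = 723905 - 33511 = 690394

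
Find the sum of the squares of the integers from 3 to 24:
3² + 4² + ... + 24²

Use ∑_{k=1}^{n} k² = n(n+1)(2n+1)/6, then subtract the first 2 terms.
∑_{k=1}^{24} k² = 24×25×49/6 = 4900
∑_{k=1}^{2} k² = 2×3×5/6 = 5
∑_{k=3}^{24} k² = 4900 - 5 = 4895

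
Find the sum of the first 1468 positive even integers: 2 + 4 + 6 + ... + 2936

Sum of first n even numbers = n(n+1)
= 1468×1469
= 2156492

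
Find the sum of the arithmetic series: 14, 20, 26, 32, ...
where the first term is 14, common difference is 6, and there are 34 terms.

Sₙ = n/2 × (first + last)
Last term = a + (n-1)d = 14 + (34-1)×6 = 212
S_34 = 34/2 × (14 + 212)
S_34 = 34/2 × 226 = 3842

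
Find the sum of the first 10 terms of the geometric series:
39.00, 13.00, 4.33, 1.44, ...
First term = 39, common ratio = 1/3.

Sₙ = a(1 - rⁿ) / (1 - r)
S_10 = 39(1 - (1/3)^10) / (1 - (1/3))
S_10 = 39(1 - (1/59049)) / (2/3)
S_10 = 383812/6561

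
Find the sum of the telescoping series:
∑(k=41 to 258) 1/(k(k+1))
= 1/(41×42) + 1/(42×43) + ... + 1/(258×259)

Partial fractions: 1/(k(k+1)) = 1/k - 1/(k+1)
The series telescopes:
= (1/41 - 1/42) + (1/42 - 1/43) + ... + (1/258 - 1/259)
= 1/41 - 1/259
= 218/10619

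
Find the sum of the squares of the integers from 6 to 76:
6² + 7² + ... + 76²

Use ∑_{k=1}^{n} k² = n(n+1)(2n+1)/6, then subtract the first 5 terms.
∑_{k=1}^{76} k² = 76×77×153/6 = 149226
∑_{k=1}^{5} k² = 5×6×11/6 = 55
∑_{k=6}^{76} k² = 149226 - 55 = 149171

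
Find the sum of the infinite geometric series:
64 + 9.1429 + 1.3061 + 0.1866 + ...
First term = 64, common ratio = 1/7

For |r| < 1, S = a / (1 - r)
S = 64 / (1 - (1/7))
S = 64 / (6/7)
S = 224/3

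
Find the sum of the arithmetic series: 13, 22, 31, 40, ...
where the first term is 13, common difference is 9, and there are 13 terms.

Sₙ = n/2 × (first + last)
Last term = a + (n-1)d = 13 + (13-1)×9 = 121
S_13 = 13/2 × (13 + 121)
S_13 = 13/2 × 134 = 871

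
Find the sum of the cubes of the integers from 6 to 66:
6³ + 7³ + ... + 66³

Use ∑_{k=1}^{n} k³ = [n(n+1)/2]², then subtract the first 5 terms.
∑_{k=1}^{66} k³ = [66×67/2]² = 2211² = 4888521
∑_{k=1}^{5} k³ = [5×6/2]² = 15² = 225
∑_{k=6}^{66} k³ = 4888521 - 225 = 4888296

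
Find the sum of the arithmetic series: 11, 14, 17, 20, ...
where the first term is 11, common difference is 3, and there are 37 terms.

Sₙ = n/2 × (first + last)
Last term = a + (n-1)d = 11 + (37-1)×3 = 119
S_37 = 37/2 × (11 + 119)
S_37 = 37/2 × 130 = 2405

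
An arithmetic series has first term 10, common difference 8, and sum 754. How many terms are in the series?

Using S = n/2 × [2a + (n-1)d]
754 = n/2 × [2(10) + (n-1)(8)]
754 = n/2 × [20 + 8n - 8]
1508 = n × [12 + 8n]
8n² + (12)n - 1508 = 0
Discriminant: Δ = (12)² - 4(8)(-1508) = 144 + 48256 = 48400
√Δ = 220
n = [-(12) + √Δ] / (2·8) = (-12 + 220) / 16 = 208 / 16 = 13
(The negative root is discarded since n must be a positive integer.)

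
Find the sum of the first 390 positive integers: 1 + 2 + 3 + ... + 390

Formula: ∑k = n(n+1)/2
= 390×391/2
= 152490/2
= 76245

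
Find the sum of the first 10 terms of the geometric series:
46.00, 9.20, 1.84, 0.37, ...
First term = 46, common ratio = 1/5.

Sₙ = a(1 - rⁿ) / (1 - r)
S_10 = 46(1 - (1/5)^10) / (1 - (1/5))
S_10 = 46(1 - (1/9765625)) / (4/5)
S_10 = 112304676/1953125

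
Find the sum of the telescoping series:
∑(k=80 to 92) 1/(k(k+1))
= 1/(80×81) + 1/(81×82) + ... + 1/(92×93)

Partial fractions: 1/(k(k+1)) = 1/k - 1/(k+1)
The series telescopes:
= (1/80 - 1/81) + (1/81 - 1/82) + ... + (1/92 - 1/93)
= 1/80 - 1/93
= 13/7440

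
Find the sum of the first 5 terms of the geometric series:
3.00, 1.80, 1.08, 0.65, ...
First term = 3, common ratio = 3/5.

Sₙ = a(1 - rⁿ) / (1 - r)
S_5 = 3(1 - (3/5)^5) / (1 - (3/5))
S_5 = 3(1 - (243/3125)) / (2/5)
S_5 = 4323/625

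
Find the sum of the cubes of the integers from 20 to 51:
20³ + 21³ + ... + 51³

Use ∑_{k=1}^{n} k³ = [n(n+1)/2]², then subtract the first 19 terms.
∑_{k=1}^{51} k³ = [51×52/2]² = 1326² = 1758276
∑_{k=1}^{19} k³ = [19×20/2]² = 190² = 36100
∑_{k=20}^{51} k³ = 1758276 - 36100 = 1722176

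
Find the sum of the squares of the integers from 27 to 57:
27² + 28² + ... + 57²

Use ∑_{k=1}^{n} k² = n(n+1)(2n+1)/6, then subtract the first 26 terms.
∑_{k=1}^{57} k² = 57×58×115/6 = 63365
∑_{k=1}^{26} k² = 26×27×53/6 = 6201
∑_{k=27}^{57} k² = 63365 - 6201 = 57164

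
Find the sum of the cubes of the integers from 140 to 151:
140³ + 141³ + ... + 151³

Use ∑_{k=1}^{n} k³ = [n(n+1)/2]², then subtract the first 139 terms.
∑_{k=1}^{151} k³ = [151×152/2]² = 11476² = 131698576
∑_{k=1}^{139} k³ = [139×140/2]² = 9730² = 94672900
∑_{k=140}^{151} k³ = 131698576 - 94672900 = 37025676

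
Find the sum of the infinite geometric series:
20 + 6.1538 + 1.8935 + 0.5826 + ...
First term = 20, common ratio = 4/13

For |r| < 1, S = a / (1 - r)
S = 20 / (1 - (4/13))
S = 20 / (9/13)
S = 260/9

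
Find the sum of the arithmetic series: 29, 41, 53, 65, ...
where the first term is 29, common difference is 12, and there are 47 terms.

Sₙ = n/2 × (first + last)
Last term = a + (n-1)d = 29 + (47-1)×12 = 581
S_47 = 47/2 × (29 + 581)
S_47 = 47/2 × 610 = 14335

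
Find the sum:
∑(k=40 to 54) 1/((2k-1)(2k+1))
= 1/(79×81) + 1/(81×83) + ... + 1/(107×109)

Partial fractions: 1/((2k-1)(2k+1)) = (1/2)[1/(2k-1) - 1/(2k+1)]
The series telescopes:
= (1/2)[1/79 - 1/109]
= 15/8611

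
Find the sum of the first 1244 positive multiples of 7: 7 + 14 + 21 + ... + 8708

Factor out 7: = 7(1 + 2 + ... + 1244) = 7 × n(n+1)/2
= 7 × 1244×1245/2
= 7 × 774390
= 5420730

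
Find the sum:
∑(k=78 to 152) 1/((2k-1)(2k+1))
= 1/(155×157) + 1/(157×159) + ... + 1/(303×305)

Partial fractions: 1/((2k-1)(2k+1)) = (1/2)[1/(2k-1) - 1/(2k+1)]
The series telescopes:
= (1/2)[1/155 - 1/305]
= 3/1891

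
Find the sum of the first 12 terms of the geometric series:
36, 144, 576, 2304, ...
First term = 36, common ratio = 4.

Sₙ = a(1 - rⁿ) / (1 - r)
S_12 = 36(1 - 4^12) / (1 - 4)
S_12 = 36(1 - 16777216) / (-3)
S_12 = 201326580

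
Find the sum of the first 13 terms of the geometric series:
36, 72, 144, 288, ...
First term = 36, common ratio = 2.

Sₙ = a(1 - rⁿ) / (1 - r)
S_13 = 36(1 - 2^13) / (1 - 2)
S_13 = 36(1 - 8192) / (-1)
S_13 = 294876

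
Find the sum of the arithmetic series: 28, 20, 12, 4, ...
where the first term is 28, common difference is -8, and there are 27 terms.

Sₙ = n/2 × (first + last)
Last term = a + (n-1)d = 28 + (27-1)×(-8) = -180
S_27 = 27/2 × (28 + (-180))
S_27 = 27/2 × (-152) = -2052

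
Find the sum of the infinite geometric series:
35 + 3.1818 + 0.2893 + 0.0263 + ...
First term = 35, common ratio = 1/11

For |r| < 1, S = a / (1 - r)
S = 35 / (1 - (1/11))
S = 35 / (10/11)
S = 77/2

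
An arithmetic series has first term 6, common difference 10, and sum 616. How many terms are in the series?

Using S = n/2 × [2a + (n-1)d]
616 = n/2 × [2(6) + (n-1)(10)]
616 = n/2 × [12 + 10n - 10]
1232 = n × [2 + 10n]
10n² + (2)n - 1232 = 0
Discriminant: Δ = (2)² - 4(10)(-1232) = 4 + 49280 = 49284
√Δ = 222
n = [-(2) + √Δ] / (2·10) = (-2 + 222) / 20 = 220 / 20 = 11
(The negative root is discarded since n must be a positive integer.)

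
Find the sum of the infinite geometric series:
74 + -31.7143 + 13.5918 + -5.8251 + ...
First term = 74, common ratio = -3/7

For |r| < 1, S = a / (1 - r)
S = 74 / (1 - (-3/7))
S = 74 / (10/7)
S = 259/5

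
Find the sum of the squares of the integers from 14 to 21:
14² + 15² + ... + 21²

Use ∑_{k=1}^{n} k² = n(n+1)(2n+1)/6, then subtract the first 13 terms.
∑_{k=1}^{21} k² = 21×22×43/6 = 3311
∑_{k=1}^{13} k² = 13×14×27/6 = 819
∑_{k=14}^{21} k² = 3311 - 819 = 2492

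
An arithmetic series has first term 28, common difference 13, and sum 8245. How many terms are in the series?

Using S = n/2 × [2a + (n-1)d]
8245 = n/2 × [2(28) + (n-1)(13)]
8245 = n/2 × [56 + 13n - 13]
16490 = n × [43 + 13n]
13n² + (43)n - 16490 = 0
Discriminant: Δ = (43)² - 4(13)(-16490) = 1849 + 857480 = 859329
√Δ = 927
n = [-(43) + √Δ] / (2·13) = (-43 + 927) / 26 = 884 / 26 = 34
(The negative root is discarded since n must be a positive integer.)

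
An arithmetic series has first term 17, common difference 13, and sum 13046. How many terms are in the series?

Using S = n/2 × [2a + (n-1)d]
13046 = n/2 × [2(17) + (n-1)(13)]
13046 = n/2 × [34 + 13n - 13]
26092 = n × [21 + 13n]
13n² + (21)n - 26092 = 0
Discriminant: Δ = (21)² - 4(13)(-26092) = 441 + 1356784 = 1357225
√Δ = 1165
n = [-(21) + √Δ] / (2·13) = (-21 + 1165) / 26 = 1144 / 26 = 44
(The negative root is discarded since n must be a positive integer.)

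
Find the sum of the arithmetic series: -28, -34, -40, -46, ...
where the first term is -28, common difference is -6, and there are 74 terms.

Sₙ = n/2 × (first + last)
Last term = a + (n-1)d = -28 + (74-1)×(-6) = -466
S_74 = 74/2 × (-28 + (-466))
S_74 = 74/2 × (-494) = -18278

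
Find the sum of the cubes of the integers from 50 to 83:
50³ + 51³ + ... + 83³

Use ∑_{k=1}^{n} k³ = [n(n+1)/2]², then subtract the first 49 terms.
∑_{k=1}^{83} k³ = [83×84/2]² = 3486² = 12152196
∑_{k=1}^{49} k³ = [49×50/2]² = 1225² = 1500625
∑_{k=50}^{83} k³ = 12152196 - 1500625 = 10651571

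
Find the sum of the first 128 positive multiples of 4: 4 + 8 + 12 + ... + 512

Factor out 4: = 4(1 + 2 + ... + 128) = 4 × n(n+1)/2
= 4 × 128×129/2
= 4 × 8256
= 33024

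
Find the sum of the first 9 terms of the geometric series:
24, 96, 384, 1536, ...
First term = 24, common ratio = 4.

Sₙ = a(1 - rⁿ) / (1 - r)
S_9 = 24(1 - 4^9) / (1 - 4)
S_9 = 24(1 - 262144) / (-3)
S_9 = 2097144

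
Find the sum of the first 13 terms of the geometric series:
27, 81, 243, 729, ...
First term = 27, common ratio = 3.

Sₙ = a(1 - rⁿ) / (1 - r)
S_13 = 27(1 - 3^13) / (1 - 3)
S_13 = 27(1 - 1594323) / (-2)
S_13 = 21523347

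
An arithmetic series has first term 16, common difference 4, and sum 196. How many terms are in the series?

Using S = n/2 × [2a + (n-1)d]
196 = n/2 × [2(16) + (n-1)(4)]
196 = n/2 × [32 + 4n - 4]
392 = n × [28 + 4n]
4n² + (28)n - 392 = 0
Discriminant: Δ = (28)² - 4(4)(-392) = 784 + 6272 = 7056
√Δ = 84
n = [-(28) + √Δ] / (2·4) = (-28 + 84) / 8 = 56 / 8 = 7
(The negative root is discarded since n must be a positive integer.)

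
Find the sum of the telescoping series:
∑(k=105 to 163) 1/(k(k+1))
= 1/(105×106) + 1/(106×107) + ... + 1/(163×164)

Partial fractions: 1/(k(k+1)) = 1/k - 1/(k+1)
The series telescopes:
= (1/105 - 1/106) + (1/106 - 1/107) + ... + (1/163 - 1/164)
= 1/105 - 1/164
= 59/17220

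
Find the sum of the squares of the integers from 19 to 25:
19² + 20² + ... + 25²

Use ∑_{k=1}^{n} k² = n(n+1)(2n+1)/6, then subtract the first 18 terms.
∑_{k=1}^{25} k² = 25×26×51/6 = 5525
∑_{k=1}^{18} k² = 18×19×37/6 = 2109
∑_{k=19}^{25} k² = 5525 - 2109 = 3416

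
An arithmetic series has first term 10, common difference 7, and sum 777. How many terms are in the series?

Using S = n/2 × [2a + (n-1)d]
777 = n/2 × [2(10) + (n-1)(7)]
777 = n/2 × [20 + 7n - 7]
1554 = n × [13 + 7n]
7n² + (13)n - 1554 = 0
Discriminant: Δ = (13)² - 4(7)(-1554) = 169 + 43512 = 43681
√Δ = 209
n = [-(13) + √Δ] / (2·7) = (-13 + 209) / 14 = 196 / 14 = 14
(The negative root is discarded since n must be a positive integer.)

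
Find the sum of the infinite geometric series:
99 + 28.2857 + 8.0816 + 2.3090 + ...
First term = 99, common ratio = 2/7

For |r| < 1, S = a / (1 - r)
S = 99 / (1 - (2/7))
S = 99 / (5/7)
S = 693/5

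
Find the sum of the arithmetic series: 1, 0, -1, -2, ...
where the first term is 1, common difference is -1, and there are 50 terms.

Sₙ = n/2 × (first + last)
Last term = a + (n-1)d = 1 + (50-1)×(-1) = -48
S_50 = 50/2 × (1 + (-48))
S_50 = 50/2 × (-47) = -1175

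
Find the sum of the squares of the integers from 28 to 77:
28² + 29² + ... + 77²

Use ∑_{k=1}^{n} k² = n(n+1)(2n+1)/6, then subtract the first 27 terms.
∑_{k=1}^{77} k² = 77×78×155/6 = 155155
∑_{k=1}^{27} k² = 27×28×55/6 = 6930
∑_{k=28}^{77} k² = 155155 - 6930 = 148225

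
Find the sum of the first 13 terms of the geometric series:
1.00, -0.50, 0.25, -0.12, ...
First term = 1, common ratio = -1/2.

Sₙ = a(1 - rⁿ) / (1 - r)
S_13 = 1(1 - (-1/2)^13) / (1 - (-1/2))
S_13 = 1(1 - (-1/8192)) / (3/2)
S_13 = 2731/4096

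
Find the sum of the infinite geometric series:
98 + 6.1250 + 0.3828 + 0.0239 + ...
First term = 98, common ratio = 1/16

For |r| < 1, S = a / (1 - r)
S = 98 / (1 - (1/16))
S = 98 / (15/16)
S = 1568/15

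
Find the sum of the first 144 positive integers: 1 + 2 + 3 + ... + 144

Formula: ∑k = n(n+1)/2
= 144×145/2
= 20880/2
= 10440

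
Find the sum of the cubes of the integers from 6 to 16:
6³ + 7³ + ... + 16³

Use ∑_{k=1}^{n} k³ = [n(n+1)/2]², then subtract the first 5 terms.
∑_{k=1}^{16} k³ = [16×17/2]² = 136² = 18496
∑_{k=1}^{5} k³ = [5×6/2]² = 15² = 225
∑_{k=6}^{16} k³ = 18496 - 225 = 18271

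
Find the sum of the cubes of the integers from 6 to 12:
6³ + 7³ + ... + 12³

Use ∑_{k=1}^{n} k³ = [n(n+1)/2]², then subtract the first 5 terms.
∑_{k=1}^{12} k³ = [12×13/2]² = 78² = 6084
∑_{k=1}^{5} k³ = [5×6/2]² = 15² = 225
∑_{k=6}^{12} k³ = 6084 - 225 = 5859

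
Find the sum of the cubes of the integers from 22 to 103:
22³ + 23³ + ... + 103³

Use ∑_{k=1}^{n} k³ = [n(n+1)/2]², then subtract the first 21 terms.
∑_{k=1}^{103} k³ = [103×104/2]² = 5356² = 28686736
∑_{k=1}^{21} k³ = [21×22/2]² = 231² = 53361
∑_{k=22}^{103} k³ = 28686736 - 53361 = 28633375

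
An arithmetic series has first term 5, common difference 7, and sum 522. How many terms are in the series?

Using S = n/2 × [2a + (n-1)d]
522 = n/2 × [2(5) + (n-1)(7)]
522 = n/2 × [10 + 7n - 7]
1044 = n × [3 + 7n]
7n² + (3)n - 1044 = 0
Discriminant: Δ = (3)² - 4(7)(-1044) = 9 + 29232 = 29241
√Δ = 171
n = [-(3) + √Δ] / (2·7) = (-3 + 171) / 14 = 168 / 14 = 12
(The negative root is discarded since n must be a positive integer.)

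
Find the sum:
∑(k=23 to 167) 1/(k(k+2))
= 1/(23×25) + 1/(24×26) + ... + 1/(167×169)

Partial fractions: 1/(k(k+2)) = (1/2)[1/k - 1/(k+2)]
Telescoping leaves the first two and last two terms:
= (1/2)[1/23 + 1/24 - 1/168 - 1/169]
= 7975/217672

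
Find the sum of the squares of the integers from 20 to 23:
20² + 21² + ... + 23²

Use ∑_{k=1}^{n} k² = n(n+1)(2n+1)/6, then subtract the first 19 terms.
∑_{k=1}^{23} k² = 23×24×47/6 = 4324
∑_{k=1}^{19} k² = 19×20×39/6 = 2470
∑_{k=20}^{23} k² = 4324 - 2470 = 1854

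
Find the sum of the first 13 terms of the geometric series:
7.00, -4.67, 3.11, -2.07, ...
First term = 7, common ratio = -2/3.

Sₙ = a(1 - rⁿ) / (1 - r)
S_13 = 7(1 - (-2/3)^13) / (1 - (-2/3))
S_13 = 7(1 - (-8192/1594323)) / (5/3)
S_13 = 2243521/531441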